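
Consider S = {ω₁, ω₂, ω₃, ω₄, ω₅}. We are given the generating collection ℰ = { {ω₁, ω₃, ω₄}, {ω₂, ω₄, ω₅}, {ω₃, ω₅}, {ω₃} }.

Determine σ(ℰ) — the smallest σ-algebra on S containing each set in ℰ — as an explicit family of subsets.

Answer: σ(ℰ) = { ∅, {ω₁}, {ω₂}, {ω₃}, {ω₄}, {ω₅}, {ω₁, ω₂}, {ω₁, ω₃}, {ω₁, ω₄}, {ω₁, ω₅}, {ω₂, ω₃}, {ω₂, ω₄}, {ω₂, ω₅}, {ω₃, ω₄}, {ω₃, ω₅}, {ω₄, ω₅}, {ω₁, ω₂, ω₃}, {ω₁, ω₂, ω₄}, {ω₁, ω₂, ω₅}, {ω₁, ω₃, ω₄}, {ω₁, ω₃, ω₅}, {ω₁, ω₄, ω₅}, {ω₂, ω₃, ω₄}, {ω₂, ω₃, ω₅}, {ω₂, ω₄, ω₅}, {ω₃, ω₄, ω₅}, {ω₁, ω₂, ω₃, ω₄}, {ω₁, ω₂, ω₃, ω₅}, {ω₁, ω₂, ω₄, ω₅}, {ω₁, ω₃, ω₄, ω₅}, {ω₂, ω₃, ω₄, ω₅}, S }

Derivation:
Begin from { ∅, {ω₃}, {ω₃, ω₅}, {ω₁, ω₃, ω₄}, {ω₂, ω₄, ω₅}, S } (that is, ℰ plus ∅ and S).
Round 1 adds 6:
  {ω₁, ω₃}  = ᶜ of {ω₂, ω₄, ω₅}
  {ω₂, ω₅}  = ᶜ of {ω₁, ω₃, ω₄}
  {ω₁, ω₂, ω₄}  = ᶜ of {ω₃, ω₅}
  {ω₁, ω₂, ω₄, ω₅}  = ᶜ of {ω₃}
  {ω₁, ω₃, ω₄, ω₅}  = {ω₁, ω₃, ω₄} ∪ {ω₃, ω₅}
  {ω₂, ω₃, ω₄, ω₅}  = {ω₃} ∪ {ω₂, ω₄, ω₅}
  [12 total]
Round 2: 6 new —
  {ω₁}  = ᶜ of {ω₂, ω₃, ω₄, ω₅}
  {ω₂}  = ᶜ of {ω₁, ω₃, ω₄, ω₅}
  {ω₁, ω₃, ω₅}  = {ω₁, ω₃} ∪ {ω₃, ω₅}
  {ω₂, ω₃, ω₅}  = {ω₂, ω₅} ∪ {ω₃}
  {ω₁, ω₂, ω₃, ω₄}  = {ω₁, ω₂, ω₄} ∪ {ω₃}
  {ω₁, ω₂, ω₃, ω₅}  = {ω₂, ω₅} ∪ {ω₁, ω₃}
  [18 total]
Round 3. New:
  {ω₄}  = ᶜ of {ω₁, ω₂, ω₃, ω₅}
  {ω₅}  = ᶜ of {ω₁, ω₂, ω₃, ω₄}
  {ω₁, ω₂}  = {ω₂} ∪ {ω₁}
  {ω₁, ω₄}  = ᶜ of {ω₂, ω₃, ω₅}
  {ω₂, ω₃}  = {ω₃} ∪ {ω₂}
  {ω₂, ω₄}  = ᶜ of {ω₁, ω₃, ω₅}
  {ω₁, ω₂, ω₃}  = {ω₁, ω₃} ∪ {ω₂}
  {ω₁, ω₂, ω₅}  = {ω₂, ω₅} ∪ {ω₁}
  [26 total]
Round 4 adds 6:
  {ω₁, ω₅}  = {ω₅} ∪ {ω₁}
  {ω₃, ω₄}  = ᶜ of {ω₁, ω₂, ω₅}
  {ω₄, ω₅}  = ᶜ of {ω₁, ω₂, ω₃}
  {ω₁, ω₄, ω₅}  = ᶜ of {ω₂, ω₃}
  {ω₂, ω₃, ω₄}  = {ω₃} ∪ {ω₂, ω₄}
  {ω₃, ω₄, ω₅}  = ᶜ of {ω₁, ω₂}
  [32 total]
Round 5: already closed under ᶜ and ∪.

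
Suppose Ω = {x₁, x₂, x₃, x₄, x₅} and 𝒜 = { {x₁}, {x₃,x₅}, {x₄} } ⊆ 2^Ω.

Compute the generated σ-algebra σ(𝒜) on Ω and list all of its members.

Answer: σ(𝒜) = { {}, {x₁}, {x₂}, {x₄}, {x₁,x₂}, {x₁,x₄}, {x₂,x₄}, {x₃,x₅}, {x₁,x₂,x₄}, {x₁,x₃,x₅}, {x₂,x₃,x₅}, {x₃,x₄,x₅}, {x₁,x₂,x₃,x₅}, {x₁,x₃,x₄,x₅}, {x₂,x₃,x₄,x₅}, Ω }

Trace:
Initial family (5 sets): { {}, {x₁}, {x₄}, {x₃,x₅}, Ω }.
Round 1: +6 →
  {x₁,x₄}  = {x₄} ∪ {x₁}
  {x₁,x₂,x₄}  = Ω∖{x₃,x₅}
  {x₁,x₃,x₅}  = {x₃,x₅} ∪ {x₁}
  {x₃,x₄,x₅}  = {x₄} ∪ {x₃,x₅}
  {x₁,x₂,x₃,x₅}  = Ω∖{x₄}
  {x₂,x₃,x₄,x₅}  = Ω∖{x₁}
  (now 11)
Round 2: 4 new —
  {x₁,x₂}  = Ω∖{x₃,x₄,x₅}
  {x₂,x₄}  = Ω∖{x₁,x₃,x₅}
  {x₂,x₃,x₅}  = Ω∖{x₁,x₄}
  {x₁,x₃,x₄,x₅}  = {x₃,x₄,x₅} ∪ {x₁,x₃,x₅}
  (now 15)
Round 3 adds 1:
  {x₂}  = Ω∖{x₁,x₃,x₄,x₅}
  (now 16)
Round 4 adds nothing — fixpoint reached.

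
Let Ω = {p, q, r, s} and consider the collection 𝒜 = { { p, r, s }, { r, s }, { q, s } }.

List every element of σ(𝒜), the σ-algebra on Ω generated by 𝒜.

|σ(𝒜)| = 16.  σ(𝒜) = { {}, { p }, { q }, { r }, { s }, { p, q }, { p, r }, { p, s }, { q, r }, { q, s }, { r, s }, { p, q, r }, { p, q, s }, { p, r, s }, { q, r, s }, Ω }

Check:
Begin from { {}, { q, s }, { r, s }, { p, r, s }, Ω } (that is, 𝒜 plus ∅ and Ω).
Step 1: 4 new —
  { q }  = complement { p, r, s }
  { p, q }  = complement { r, s }
  { p, r }  = complement { q, s }
  { q, r, s }  = { r, s } ∪ { q, s }
  — 9 sets.
Step 2. New:
  { p }  = complement { q, r, s }
  { p, q, r }  = { p, q } ∪ { p, r }
  { p, q, s }  = { p, q } ∪ { q, s }
  — 12 sets.
Step 3. New:
  { r }  = complement { p, q, s }
  { s }  = complement { p, q, r }
  — 14 sets.
Step 4. New:
  { p, s }  = { s } ∪ { p }
  { q, r }  = { r } ∪ { q }
  — 16 sets.
Step 5: already closed under ᶜ and ∪.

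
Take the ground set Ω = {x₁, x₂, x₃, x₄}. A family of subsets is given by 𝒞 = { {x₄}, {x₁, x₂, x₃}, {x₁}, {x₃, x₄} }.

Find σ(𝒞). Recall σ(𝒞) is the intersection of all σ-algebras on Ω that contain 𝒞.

Seed the family with 𝒞 together with ∅ and Ω: { {}, {x₁}, {x₄}, {x₃, x₄}, {x₁, x₂, x₃}, Ω }.
Iteration 1: +4 →
  {x₁, x₂}  = complement {x₃, x₄}
  {x₁, x₄}  = {x₄} ∪ {x₁}
  {x₁, x₃, x₄}  = {x₃, x₄} ∪ {x₁}
  {x₂, x₃, x₄}  = complement {x₁}
  [10 total]
Iteration 2 adds 3:
  {x₂}  = complement {x₁, x₃, x₄}
  {x₂, x₃}  = complement {x₁, x₄}
  {x₁, x₂, x₄}  = {x₁, x₂} ∪ {x₁, x₄}
  [13 total]
Iteration 3. New:
  {x₃}  = complement {x₁, x₂, x₄}
  {x₂, x₄}  = {x₄} ∪ {x₂}
  [15 total]
Iteration 4: 1 new —
  {x₁, x₃}  = complement {x₂, x₄}
  [16 total]
After Iteration 5 the family is unchanged; done.

|σ(𝒞)| = 16.  σ(𝒞) = { {}, {x₁}, {x₂}, {x₃}, {x₄}, {x₁, x₂}, {x₁, x₃}, {x₁, x₄}, {x₂, x₃}, {x₂, x₄}, {x₃, x₄}, {x₁, x₂, x₃}, {x₁, x₂, x₄}, {x₁, x₃, x₄}, {x₂, x₃, x₄}, Ω }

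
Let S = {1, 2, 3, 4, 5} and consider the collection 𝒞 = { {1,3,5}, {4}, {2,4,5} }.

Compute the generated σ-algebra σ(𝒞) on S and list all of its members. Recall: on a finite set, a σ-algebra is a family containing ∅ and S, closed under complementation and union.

Start: 𝒞 ∪ {∅, S} = { ∅, {4}, {1,3,5}, {2,4,5}, S }.
Iteration 1: +4 →
  {1,3}  = S∖{2,4,5}
  {2,4}  = S∖{1,3,5}
  {1,2,3,5}  = S∖{4}
  {1,3,4,5}  = {4} ∪ {1,3,5}
Iteration 2. New:
  {2}  = S∖{1,3,4,5}
  {1,3,4}  = {1,3} ∪ {4}
  {1,2,3,4}  = {1,3} ∪ {2,4}
Iteration 3. New:
  {5}  = S∖{1,2,3,4}
  {2,5}  = S∖{1,3,4}
  {1,2,3}  = {1,3} ∪ {2}
Iteration 4: 1 new —
  {4,5}  = S∖{1,2,3}
Iteration 5: closed — nothing new.

|σ(𝒞)| = 16.  σ(𝒞) = { ∅, {2}, {4}, {5}, {1,3}, {2,4}, {2,5}, {4,5}, {1,2,3}, {1,3,4}, {1,3,5}, {2,4,5}, {1,2,3,4}, {1,2,3,5}, {1,3,4,5}, S }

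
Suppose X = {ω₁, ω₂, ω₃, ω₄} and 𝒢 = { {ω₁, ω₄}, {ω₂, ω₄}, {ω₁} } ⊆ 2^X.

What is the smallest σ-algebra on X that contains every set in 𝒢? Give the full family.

Start: 𝒢 ∪ {∅, X} = { {}, {ω₁}, {ω₁, ω₄}, {ω₂, ω₄}, X }.
Iteration 1: 4 new —
  {ω₁, ω₃}  = {ω₂, ω₄}ᶜ
  {ω₂, ω₃}  = {ω₁, ω₄}ᶜ
  {ω₁, ω₂, ω₄}  = {ω₁, ω₄} ∪ {ω₂, ω₄}
  {ω₂, ω₃, ω₄}  = {ω₁}ᶜ
  — 9 sets.
Iteration 2. New:
  {ω₃}  = {ω₁, ω₂, ω₄}ᶜ
  {ω₁, ω₂, ω₃}  = {ω₂, ω₃} ∪ {ω₁, ω₃}
  {ω₁, ω₃, ω₄}  = {ω₁, ω₄} ∪ {ω₁, ω₃}
  — 12 sets.
Iteration 3 (2 new):
  {ω₂}  = {ω₁, ω₃, ω₄}ᶜ
  {ω₄}  = {ω₁, ω₂, ω₃}ᶜ
  — 14 sets.
Iteration 4. New:
  {ω₁, ω₂}  = {ω₂} ∪ {ω₁}
  {ω₃, ω₄}  = {ω₃} ∪ {ω₄}
  — 16 sets.
Iteration 5: already closed under ᶜ and ∪.

Therefore σ(𝒢) = { {}, {ω₁}, {ω₂}, {ω₃}, {ω₄}, {ω₁, ω₂}, {ω₁, ω₃}, {ω₁, ω₄}, {ω₂, ω₃}, {ω₂, ω₄}, {ω₃, ω₄}, {ω₁, ω₂, ω₃}, {ω₁, ω₂, ω₄}, {ω₁, ω₃, ω₄}, {ω₂, ω₃, ω₄}, X } (|σ(𝒢)| = 16).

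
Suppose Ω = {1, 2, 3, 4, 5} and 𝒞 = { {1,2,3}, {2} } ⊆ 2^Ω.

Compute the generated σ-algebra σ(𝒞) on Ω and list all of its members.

σ(𝒞) = { {}, {2}, {1,3}, {4,5}, {1,2,3}, {2,4,5}, {1,3,4,5}, Ω }

Working:
Start: 𝒞 ∪ {∅, Ω} = { {}, {2}, {1,2,3}, Ω }.
Round 1: 2 new —
  {4,5}  = {1,2,3}ᶜ
  {1,3,4,5}  = {2}ᶜ
  — 6 sets.
Round 2. New:
  {2,4,5}  = {4,5} ∪ {2}
  — 7 sets.
Round 3: +1 →
  {1,3}  = {2,4,5}ᶜ
  — 8 sets.
Round 4: closed — nothing new.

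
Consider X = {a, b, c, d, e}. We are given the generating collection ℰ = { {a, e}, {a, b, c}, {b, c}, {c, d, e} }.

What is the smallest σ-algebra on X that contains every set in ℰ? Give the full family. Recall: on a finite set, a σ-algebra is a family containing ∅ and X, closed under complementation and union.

Start: ℰ ∪ {∅, X} = { ∅, {a, e}, {b, c}, {a, b, c}, {c, d, e}, X }.
Iteration 1 (7 new):
  {a, b}  = ᶜ of {c, d, e}
  {d, e}  = ᶜ of {a, b, c}
  {a, d, e}  = ᶜ of {b, c}
  {b, c, d}  = ᶜ of {a, e}
  {a, b, c, e}  = {a, b, c} ∪ {a, e}
  {a, c, d, e}  = {c, d, e} ∪ {a, e}
  {b, c, d, e}  = {c, d, e} ∪ {b, c}
  (now 13)
Iteration 2: +6 →
  {a}  = ᶜ of {b, c, d, e}
  {b}  = ᶜ of {a, c, d, e}
  {d}  = ᶜ of {a, b, c, e}
  {a, b, e}  = {a, b} ∪ {a, e}
  {a, b, c, d}  = {a, b, c} ∪ {b, c, d}
  {a, b, d, e}  = {a, d, e} ∪ {a, b}
  (now 19)
Iteration 3. New:
  {c}  = ᶜ of {a, b, d, e}
  {e}  = ᶜ of {a, b, c, d}
  {a, d}  = {d} ∪ {a}
  {b, d}  = {b} ∪ {d}
  {c, d}  = ᶜ of {a, b, e}
  {a, b, d}  = {a, b} ∪ {d}
  {b, d, e}  = {b} ∪ {d, e}
  (now 26)
Iteration 4: 6 new —
  {a, c}  = ᶜ of {b, d, e}
  {b, e}  = {b} ∪ {e}
  {c, e}  = ᶜ of {a, b, d}
  {a, c, d}  = {c, d} ∪ {a, d}
  {a, c, e}  = ᶜ of {b, d}
  {b, c, e}  = ᶜ of {a, d}
  (now 32)
Iteration 5: no new sets; the family is a σ-algebra.

σ(ℰ) = { ∅, {a}, {b}, {c}, {d}, {e}, {a, b}, {a, c}, {a, d}, {a, e}, {b, c}, {b, d}, {b, e}, {c, d}, {c, e}, {d, e}, {a, b, c}, {a, b, d}, {a, b, e}, {a, c, d}, {a, c, e}, {a, d, e}, {b, c, d}, {b, c, e}, {b, d, e}, {c, d, e}, {a, b, c, d}, {a, b, c, e}, {a, b, d, e}, {a, c, d, e}, {b, c, d, e}, X }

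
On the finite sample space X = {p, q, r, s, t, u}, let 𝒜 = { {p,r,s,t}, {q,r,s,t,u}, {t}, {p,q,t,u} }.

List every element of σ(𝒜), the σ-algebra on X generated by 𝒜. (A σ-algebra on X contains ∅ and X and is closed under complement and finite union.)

Seed the family with 𝒜 together with ∅ and X: { {}, {t}, {p,q,t,u}, {p,r,s,t}, {q,r,s,t,u}, X }.
Iteration 1: +4 →
  {p}  = ᶜ of {q,r,s,t,u}
  {q,u}  = ᶜ of {p,r,s,t}
  {r,s}  = ᶜ of {p,q,t,u}
  {p,q,r,s,u}  = ᶜ of {t}
  [10 total]
Iteration 2: +6 →
  {p,t}  = {t} ∪ {p}
  {p,q,u}  = {q,u} ∪ {p}
  {p,r,s}  = {r,s} ∪ {p}
  {q,t,u}  = {q,u} ∪ {t}
  {r,s,t}  = {r,s} ∪ {t}
  {q,r,s,u}  = {r,s} ∪ {q,u}
  [16 total]
Iteration 3 adds nothing — fixpoint reached.

Therefore σ(𝒜) = { {}, {p}, {t}, {p,t}, {q,u}, {r,s}, {p,q,u}, {p,r,s}, {q,t,u}, {r,s,t}, {p,q,t,u}, {p,r,s,t}, {q,r,s,u}, {p,q,r,s,u}, {q,r,s,t,u}, X } (|σ(𝒜)| = 16).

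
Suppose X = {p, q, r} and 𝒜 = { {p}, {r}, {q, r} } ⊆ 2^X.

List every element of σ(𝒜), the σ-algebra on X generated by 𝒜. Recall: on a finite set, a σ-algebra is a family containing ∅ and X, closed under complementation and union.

Answer: σ(𝒜) = { ∅, {p}, {q}, {r}, {p, q}, {p, r}, {q, r}, X }

Derivation:
Start: 𝒜 ∪ {∅, X} = { ∅, {p}, {r}, {q, r}, X }.
Step 1 (2 new):
  {p, q}  = X∖{r}
  {p, r}  = {r} ∪ {p}
Step 2 (1 new):
  {q}  = X∖{p, r}
Step 3: stable.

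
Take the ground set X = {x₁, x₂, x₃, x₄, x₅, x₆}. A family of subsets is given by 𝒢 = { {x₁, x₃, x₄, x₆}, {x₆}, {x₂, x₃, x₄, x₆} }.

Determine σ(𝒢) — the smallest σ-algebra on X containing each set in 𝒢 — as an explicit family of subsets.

|σ(𝒢)| = 32.  σ(𝒢) = { ∅, {x₁}, {x₂}, {x₅}, {x₆}, {x₁, x₂}, {x₁, x₅}, {x₁, x₆}, {x₂, x₅}, {x₂, x₆}, {x₃, x₄}, {x₅, x₆}, {x₁, x₂, x₅}, {x₁, x₂, x₆}, {x₁, x₃, x₄}, {x₁, x₅, x₆}, {x₂, x₃, x₄}, {x₂, x₅, x₆}, {x₃, x₄, x₅}, {x₃, x₄, x₆}, {x₁, x₂, x₃, x₄}, {x₁, x₂, x₅, x₆}, {x₁, x₃, x₄, x₅}, {x₁, x₃, x₄, x₆}, {x₂, x₃, x₄, x₅}, {x₂, x₃, x₄, x₆}, {x₃, x₄, x₅, x₆}, {x₁, x₂, x₃, x₄, x₅}, {x₁, x₂, x₃, x₄, x₆}, {x₁, x₃, x₄, x₅, x₆}, {x₂, x₃, x₄, x₅, x₆}, X }

Check:
Begin from { ∅, {x₆}, {x₁, x₃, x₄, x₆}, {x₂, x₃, x₄, x₆}, X } (that is, 𝒢 plus ∅ and X).
Iteration 1: +4 →
  {x₁, x₅}  = X∖{x₂, x₃, x₄, x₆}
  {x₂, x₅}  = X∖{x₁, x₃, x₄, x₆}
  {x₁, x₂, x₃, x₄, x₅}  = X∖{x₆}
  {x₁, x₂, x₃, x₄, x₆}  = {x₂, x₃, x₄, x₆} ∪ {x₁, x₃, x₄, x₆}
  |family| = 9
Iteration 2: 6 new —
  {x₅}  = X∖{x₁, x₂, x₃, x₄, x₆}
  {x₁, x₂, x₅}  = {x₂, x₅} ∪ {x₁, x₅}
  {x₁, x₅, x₆}  = {x₆} ∪ {x₁, x₅}
  {x₂, x₅, x₆}  = {x₂, x₅} ∪ {x₆}
  {x₁, x₃, x₄, x₅, x₆}  = {x₁, x₃, x₄, x₆} ∪ {x₁, x₅}
  {x₂, x₃, x₄, x₅, x₆}  = {x₂, x₅} ∪ {x₂, x₃, x₄, x₆}
  |family| = 15
Iteration 3 adds 7:
  {x₁}  = X∖{x₂, x₃, x₄, x₅, x₆}
  {x₂}  = X∖{x₁, x₃, x₄, x₅, x₆}
  {x₅, x₆}  = {x₆} ∪ {x₅}
  {x₁, x₃, x₄}  = X∖{x₂, x₅, x₆}
  {x₂, x₃, x₄}  = X∖{x₁, x₅, x₆}
  {x₃, x₄, x₆}  = X∖{x₁, x₂, x₅}
  {x₁, x₂, x₅, x₆}  = {x₂, x₅} ∪ {x₁, x₅, x₆}
  |family| = 22
Iteration 4 adds 8:
  {x₁, x₂}  = {x₂} ∪ {x₁}
  {x₁, x₆}  = {x₆} ∪ {x₁}
  {x₂, x₆}  = {x₂} ∪ {x₆}
  {x₃, x₄}  = X∖{x₁, x₂, x₅, x₆}
  {x₁, x₂, x₃, x₄}  = X∖{x₅, x₆}
  {x₁, x₃, x₄, x₅}  = {x₁, x₃, x₄} ∪ {x₁, x₅}
  {x₂, x₃, x₄, x₅}  = {x₂, x₅} ∪ {x₂, x₃, x₄}
  {x₃, x₄, x₅, x₆}  = {x₅, x₆} ∪ {x₃, x₄, x₆}
  |family| = 30
Iteration 5: +2 →
  {x₁, x₂, x₆}  = {x₁, x₂} ∪ {x₁, x₆}
  {x₃, x₄, x₅}  = {x₃, x₄} ∪ {x₅}
  |family| = 32
Iteration 6 adds nothing — fixpoint reached.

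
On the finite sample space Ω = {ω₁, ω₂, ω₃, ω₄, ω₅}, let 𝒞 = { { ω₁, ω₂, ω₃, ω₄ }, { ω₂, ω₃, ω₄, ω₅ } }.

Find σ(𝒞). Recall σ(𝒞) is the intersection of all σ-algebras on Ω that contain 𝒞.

σ(𝒞) = { ∅, { ω₁ }, { ω₅ }, { ω₁, ω₅ }, { ω₂, ω₃, ω₄ }, { ω₁, ω₂, ω₃, ω₄ }, { ω₂, ω₃, ω₄, ω₅ }, Ω }

Derivation:
Seed the family with 𝒞 together with ∅ and Ω: { ∅, { ω₁, ω₂, ω₃, ω₄ }, { ω₂, ω₃, ω₄, ω₅ }, Ω }.
Iteration 1 (2 new):
  { ω₁ }  = Ω∖{ ω₂, ω₃, ω₄, ω₅ }
  { ω₅ }  = Ω∖{ ω₁, ω₂, ω₃, ω₄ }
  [6 total]
Iteration 2: +1 →
  { ω₁, ω₅ }  = { ω₅ } ∪ { ω₁ }
  [7 total]
Iteration 3 adds 1:
  { ω₂, ω₃, ω₄ }  = Ω∖{ ω₁, ω₅ }
  [8 total]
Iteration 4: closed — nothing new.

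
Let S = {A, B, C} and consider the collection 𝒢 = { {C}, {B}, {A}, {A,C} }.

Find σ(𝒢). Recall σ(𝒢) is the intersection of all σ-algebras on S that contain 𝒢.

Start: 𝒢 ∪ {∅, S} = { {}, {A}, {B}, {C}, {A,C}, S }.
Round 1: 2 new —
  {A,B}  = complement {C}
  {B,C}  = complement {A}
  [8 total]
After Round 2 the family is unchanged; done.

Therefore σ(𝒢) = { {}, {A}, {B}, {C}, {A,B}, {A,C}, {B,C}, S } (|σ(𝒢)| = 8).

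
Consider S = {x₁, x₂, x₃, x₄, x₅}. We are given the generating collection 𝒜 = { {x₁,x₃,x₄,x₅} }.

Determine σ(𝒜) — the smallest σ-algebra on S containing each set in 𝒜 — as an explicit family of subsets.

σ(𝒜) = { ∅, {x₂}, {x₁,x₃,x₄,x₅}, S }

Working:
Initial family (3 sets): { ∅, {x₁,x₃,x₄,x₅}, S }.
Iteration 1: +1 →
  {x₂}  = {x₁,x₃,x₄,x₅}ᶜ
  |family| = 4
Iteration 2: already closed under ᶜ and ∪.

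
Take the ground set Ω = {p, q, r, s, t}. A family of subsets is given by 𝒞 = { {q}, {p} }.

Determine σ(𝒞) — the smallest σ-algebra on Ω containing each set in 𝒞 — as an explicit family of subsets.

σ(𝒞) (8 sets): { {}, {p}, {q}, {p,q}, {r,s,t}, {p,r,s,t}, {q,r,s,t}, Ω }

Trace:
Begin from { {}, {p}, {q}, Ω } (that is, 𝒞 plus ∅ and Ω).
Iteration 1: +3 →
  {p,q}  = {q} ∪ {p}
  {p,r,s,t}  = ᶜ of {q}
  {q,r,s,t}  = ᶜ of {p}
  [7 total]
Iteration 2. New:
  {r,s,t}  = ᶜ of {p,q}
  [8 total]
Iteration 3: already closed under ᶜ and ∪.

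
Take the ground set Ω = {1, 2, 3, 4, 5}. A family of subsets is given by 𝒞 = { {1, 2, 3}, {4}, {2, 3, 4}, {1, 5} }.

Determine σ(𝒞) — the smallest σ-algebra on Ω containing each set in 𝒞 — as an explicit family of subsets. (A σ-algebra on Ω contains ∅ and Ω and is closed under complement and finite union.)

σ(𝒞) (16 sets): { {}, {1}, {4}, {5}, {1, 4}, {1, 5}, {2, 3}, {4, 5}, {1, 2, 3}, {1, 4, 5}, {2, 3, 4}, {2, 3, 5}, {1, 2, 3, 4}, {1, 2, 3, 5}, {2, 3, 4, 5}, Ω }

Trace:
Take S₀ = 𝒞 ∪ {∅, Ω} = { {}, {4}, {1, 5}, {1, 2, 3}, {2, 3, 4}, Ω }.
Round 1. New:
  {4, 5}  = {1, 2, 3}ᶜ
  {1, 4, 5}  = {1, 5} ∪ {4}
  {1, 2, 3, 4}  = {1, 2, 3} ∪ {2, 3, 4}
  {1, 2, 3, 5}  = {4}ᶜ
  [10 total]
Round 2. New:
  {5}  = {1, 2, 3, 4}ᶜ
  {2, 3}  = {1, 4, 5}ᶜ
  {2, 3, 4, 5}  = {2, 3, 4} ∪ {4, 5}
  [13 total]
Round 3. New:
  {1}  = {2, 3, 4, 5}ᶜ
  {2, 3, 5}  = {2, 3} ∪ {5}
  [15 total]
Round 4. New:
  {1, 4}  = {2, 3, 5}ᶜ
  [16 total]
Round 5 adds nothing — fixpoint reached.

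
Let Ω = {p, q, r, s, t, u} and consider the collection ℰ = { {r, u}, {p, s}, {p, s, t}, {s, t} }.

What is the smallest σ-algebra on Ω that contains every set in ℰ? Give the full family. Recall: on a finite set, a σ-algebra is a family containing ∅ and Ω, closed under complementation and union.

|σ(ℰ)| = 32.  σ(ℰ) = { {}, {p}, {q}, {s}, {t}, {p, q}, {p, s}, {p, t}, {q, s}, {q, t}, {r, u}, {s, t}, {p, q, s}, {p, q, t}, {p, r, u}, {p, s, t}, {q, r, u}, {q, s, t}, {r, s, u}, {r, t, u}, {p, q, r, u}, {p, q, s, t}, {p, r, s, u}, {p, r, t, u}, {q, r, s, u}, {q, r, t, u}, {r, s, t, u}, {p, q, r, s, u}, {p, q, r, t, u}, {p, r, s, t, u}, {q, r, s, t, u}, Ω }

Trace:
Take S₀ = ℰ ∪ {∅, Ω} = { {}, {p, s}, {r, u}, {s, t}, {p, s, t}, Ω }.
Round 1 adds 7:
  {q, r, u}  = Ω∖{p, s, t}
  {p, q, r, u}  = Ω∖{s, t}
  {p, q, s, t}  = Ω∖{r, u}
  {p, r, s, u}  = {p, s} ∪ {r, u}
  {q, r, t, u}  = Ω∖{p, s}
  {r, s, t, u}  = {s, t} ∪ {r, u}
  {p, r, s, t, u}  = {p, s, t} ∪ {r, u}
  (now 13)
Round 2: 6 new —
  {q}  = Ω∖{p, r, s, t, u}
  {p, q}  = Ω∖{r, s, t, u}
  {q, t}  = Ω∖{p, r, s, u}
  {p, q, r, s, u}  = {q, r, u} ∪ {p, s}
  {p, q, r, t, u}  = {p, q, r, u} ∪ {q, r, t, u}
  {q, r, s, t, u}  = {r, s, t, u} ∪ {q, r, u}
  (now 19)
Round 3: 6 new —
  {p}  = Ω∖{q, r, s, t, u}
  {s}  = Ω∖{p, q, r, t, u}
  {t}  = Ω∖{p, q, r, s, u}
  {p, q, s}  = {q} ∪ {p, s}
  {p, q, t}  = {q, t} ∪ {p, q}
  {q, s, t}  = {q, t} ∪ {s, t}
  (now 25)
Round 4. New:
  {p, t}  = {p} ∪ {t}
  {q, s}  = {q} ∪ {s}
  {p, r, u}  = Ω∖{q, s, t}
  {r, s, u}  = Ω∖{p, q, t}
  {r, t, u}  = Ω∖{p, q, s}
  {q, r, s, u}  = {q, r, u} ∪ {s}
  (now 31)
Round 5. New:
  {p, r, t, u}  = Ω∖{q, s}
  (now 32)
Round 6: closed — nothing new.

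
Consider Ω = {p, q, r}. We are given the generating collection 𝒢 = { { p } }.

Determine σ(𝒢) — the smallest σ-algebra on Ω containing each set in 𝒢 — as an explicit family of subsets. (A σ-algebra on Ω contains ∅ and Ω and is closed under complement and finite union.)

Answer: σ(𝒢) = { {}, { p }, { q, r }, Ω }

Trace:
Begin from { {}, { p }, Ω } (that is, 𝒢 plus ∅ and Ω).
Pass 1. New:
  { q, r }  = Ω∖{ p }
  |family| = 4
Pass 2: stable.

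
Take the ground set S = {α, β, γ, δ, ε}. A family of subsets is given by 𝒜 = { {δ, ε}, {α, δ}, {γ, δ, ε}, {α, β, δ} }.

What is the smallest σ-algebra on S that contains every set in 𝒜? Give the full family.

Begin from { {}, {α, δ}, {δ, ε}, {α, β, δ}, {γ, δ, ε}, S } (that is, 𝒜 plus ∅ and S).
Iteration 1. New:
  {α, β}  = {γ, δ, ε}ᶜ
  {γ, ε}  = {α, β, δ}ᶜ
  {α, β, γ}  = {δ, ε}ᶜ
  {α, δ, ε}  = {δ, ε} ∪ {α, δ}
  {β, γ, ε}  = {α, δ}ᶜ
  {α, β, δ, ε}  = {δ, ε} ∪ {α, β, δ}
  {α, γ, δ, ε}  = {γ, δ, ε} ∪ {α, δ}
  (now 13)
Iteration 2. New:
  {β}  = {α, γ, δ, ε}ᶜ
  {γ}  = {α, β, δ, ε}ᶜ
  {β, γ}  = {α, δ, ε}ᶜ
  {α, β, γ, δ}  = {α, β, γ} ∪ {α, β, δ}
  {α, β, γ, ε}  = {α, β, γ} ∪ {β, γ, ε}
  {β, γ, δ, ε}  = {γ, δ, ε} ∪ {β, γ, ε}
  (now 19)
Iteration 3. New:
  {α}  = {β, γ, δ, ε}ᶜ
  {δ}  = {α, β, γ, ε}ᶜ
  {ε}  = {α, β, γ, δ}ᶜ
  {α, γ, δ}  = {α, δ} ∪ {γ}
  {β, δ, ε}  = {β} ∪ {δ, ε}
  (now 24)
Iteration 4 adds 8:
  {α, γ}  = {β, δ, ε}ᶜ
  {α, ε}  = {ε} ∪ {α}
  {β, δ}  = {β} ∪ {δ}
  {β, ε}  = {α, γ, δ}ᶜ
  {γ, δ}  = {γ} ∪ {δ}
  {α, β, ε}  = {α, β} ∪ {ε}
  {α, γ, ε}  = {γ, ε} ∪ {α}
  {β, γ, δ}  = {β, γ} ∪ {δ}
  (now 32)
Iteration 5 adds nothing — fixpoint reached.

Hence σ(𝒜) has 32 members: { {}, {α}, {β}, {γ}, {δ}, {ε}, {α, β}, {α, γ}, {α, δ}, {α, ε}, {β, γ}, {β, δ}, {β, ε}, {γ, δ}, {γ, ε}, {δ, ε}, {α, β, γ}, {α, β, δ}, {α, β, ε}, {α, γ, δ}, {α, γ, ε}, {α, δ, ε}, {β, γ, δ}, {β, γ, ε}, {β, δ, ε}, {γ, δ, ε}, {α, β, γ, δ}, {α, β, γ, ε}, {α, β, δ, ε}, {α, γ, δ, ε}, {β, γ, δ, ε}, S }.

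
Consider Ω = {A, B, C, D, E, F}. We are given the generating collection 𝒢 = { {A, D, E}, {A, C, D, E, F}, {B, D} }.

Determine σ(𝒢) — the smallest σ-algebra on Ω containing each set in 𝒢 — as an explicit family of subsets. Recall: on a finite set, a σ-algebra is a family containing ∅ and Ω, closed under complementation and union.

Start: 𝒢 ∪ {∅, Ω} = { {}, {B, D}, {A, D, E}, {A, C, D, E, F}, Ω }.
Pass 1: 4 new —
  {B}  = {A, C, D, E, F}ᶜ
  {B, C, F}  = {A, D, E}ᶜ
  {A, B, D, E}  = {A, D, E} ∪ {B, D}
  {A, C, E, F}  = {B, D}ᶜ
  (now 9)
Pass 2. New:
  {C, F}  = {A, B, D, E}ᶜ
  {B, C, D, F}  = {B, C, F} ∪ {B, D}
  {A, B, C, E, F}  = {A, C, E, F} ∪ {B, C, F}
  (now 12)
Pass 3 (2 new):
  {D}  = {A, B, C, E, F}ᶜ
  {A, E}  = {B, C, D, F}ᶜ
  (now 14)
Pass 4: +2 →
  {A, B, E}  = {A, E} ∪ {B}
  {C, D, F}  = {C, F} ∪ {D}
  (now 16)
Pass 5 adds nothing — fixpoint reached.

Therefore σ(𝒢) = { {}, {B}, {D}, {A, E}, {B, D}, {C, F}, {A, B, E}, {A, D, E}, {B, C, F}, {C, D, F}, {A, B, D, E}, {A, C, E, F}, {B, C, D, F}, {A, B, C, E, F}, {A, C, D, E, F}, Ω } (|σ(𝒢)| = 16).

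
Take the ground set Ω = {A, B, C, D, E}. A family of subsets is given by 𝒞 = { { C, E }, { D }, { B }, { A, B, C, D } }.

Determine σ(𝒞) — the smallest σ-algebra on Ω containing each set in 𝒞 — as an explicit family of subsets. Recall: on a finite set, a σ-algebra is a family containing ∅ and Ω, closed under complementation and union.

Start: 𝒞 ∪ {∅, Ω} = { ∅, { B }, { D }, { C, E }, { A, B, C, D }, Ω }.
Iteration 1: +7 →
  { E }  = ᶜ of { A, B, C, D }
  { B, D }  = { D } ∪ { B }
  { A, B, D }  = ᶜ of { C, E }
  { B, C, E }  = { C, E } ∪ { B }
  { C, D, E }  = { D } ∪ { C, E }
  { A, B, C, E }  = ᶜ of { D }
  { A, C, D, E }  = ᶜ of { B }
  |family| = 13
Iteration 2: 8 new —
  { A, B }  = ᶜ of { C, D, E }
  { A, D }  = ᶜ of { B, C, E }
  { B, E }  = { B } ∪ { E }
  { D, E }  = { E } ∪ { D }
  { A, C, E }  = ᶜ of { B, D }
  { B, D, E }  = { E } ∪ { B, D }
  { A, B, D, E }  = { A, B, D } ∪ { E }
  { B, C, D, E }  = { C, D, E } ∪ { B }
  |family| = 21
Iteration 3: +7 →
  { A }  = ᶜ of { B, C, D, E }
  { C }  = ᶜ of { A, B, D, E }
  { A, C }  = ᶜ of { B, D, E }
  { A, B, C }  = ᶜ of { D, E }
  { A, B, E }  = { B, E } ∪ { A, B }
  { A, C, D }  = ᶜ of { B, E }
  { A, D, E }  = { D, E } ∪ { A, D }
  |family| = 28
Iteration 4: 4 new —
  { A, E }  = { E } ∪ { A }
  { B, C }  = ᶜ of { A, D, E }
  { C, D }  = ᶜ of { A, B, E }
  { B, C, D }  = { C } ∪ { B, D }
  |family| = 32
Iteration 5: no new sets; the family is a σ-algebra.

Therefore σ(𝒞) = { ∅, { A }, { B }, { C }, { D }, { E }, { A, B }, { A, C }, { A, D }, { A, E }, { B, C }, { B, D }, { B, E }, { C, D }, { C, E }, { D, E }, { A, B, C }, { A, B, D }, { A, B, E }, { A, C, D }, { A, C, E }, { A, D, E }, { B, C, D }, { B, C, E }, { B, D, E }, { C, D, E }, { A, B, C, D }, { A, B, C, E }, { A, B, D, E }, { A, C, D, E }, { B, C, D, E }, Ω } (|σ(𝒞)| = 32).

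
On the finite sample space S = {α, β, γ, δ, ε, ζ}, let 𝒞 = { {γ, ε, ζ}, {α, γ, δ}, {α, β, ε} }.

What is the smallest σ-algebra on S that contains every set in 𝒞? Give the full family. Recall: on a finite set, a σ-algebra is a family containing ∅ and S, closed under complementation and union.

σ(𝒞) (64 sets): { {}, {α}, {β}, {γ}, {δ}, {ε}, {ζ}, {α, β}, {α, γ}, {α, δ}, {α, ε}, {α, ζ}, {β, γ}, {β, δ}, {β, ε}, {β, ζ}, {γ, δ}, {γ, ε}, {γ, ζ}, {δ, ε}, {δ, ζ}, {ε, ζ}, {α, β, γ}, {α, β, δ}, {α, β, ε}, {α, β, ζ}, {α, γ, δ}, {α, γ, ε}, {α, γ, ζ}, {α, δ, ε}, {α, δ, ζ}, {α, ε, ζ}, {β, γ, δ}, {β, γ, ε}, {β, γ, ζ}, {β, δ, ε}, {β, δ, ζ}, {β, ε, ζ}, {γ, δ, ε}, {γ, δ, ζ}, {γ, ε, ζ}, {δ, ε, ζ}, {α, β, γ, δ}, {α, β, γ, ε}, {α, β, γ, ζ}, {α, β, δ, ε}, {α, β, δ, ζ}, {α, β, ε, ζ}, {α, γ, δ, ε}, {α, γ, δ, ζ}, {α, γ, ε, ζ}, {α, δ, ε, ζ}, {β, γ, δ, ε}, {β, γ, δ, ζ}, {β, γ, ε, ζ}, {β, δ, ε, ζ}, {γ, δ, ε, ζ}, {α, β, γ, δ, ε}, {α, β, γ, δ, ζ}, {α, β, γ, ε, ζ}, {α, β, δ, ε, ζ}, {α, γ, δ, ε, ζ}, {β, γ, δ, ε, ζ}, S }

Working:
Initial family (5 sets): { {}, {α, β, ε}, {α, γ, δ}, {γ, ε, ζ}, S }.
Pass 1: +6 →
  {α, β, δ}  = S∖{γ, ε, ζ}
  {β, ε, ζ}  = S∖{α, γ, δ}
  {γ, δ, ζ}  = S∖{α, β, ε}
  {α, β, γ, δ, ε}  = {α, β, ε} ∪ {α, γ, δ}
  {α, β, γ, ε, ζ}  = {α, β, ε} ∪ {γ, ε, ζ}
  {α, γ, δ, ε, ζ}  = {α, γ, δ} ∪ {γ, ε, ζ}
Pass 2. New:
  {β}  = S∖{α, γ, δ, ε, ζ}
  {δ}  = S∖{α, β, γ, ε, ζ}
  {ζ}  = S∖{α, β, γ, δ, ε}
  {α, β, γ, δ}  = {α, β, δ} ∪ {α, γ, δ}
  {α, β, δ, ε}  = {α, β, δ} ∪ {α, β, ε}
  {α, β, ε, ζ}  = {β, ε, ζ} ∪ {α, β, ε}
  {α, γ, δ, ζ}  = {α, γ, δ} ∪ {γ, δ, ζ}
  {β, γ, ε, ζ}  = {β, ε, ζ} ∪ {γ, ε, ζ}
  {γ, δ, ε, ζ}  = {γ, ε, ζ} ∪ {γ, δ, ζ}
  {α, β, γ, δ, ζ}  = {α, β, δ} ∪ {γ, δ, ζ}
  {α, β, δ, ε, ζ}  = {β, ε, ζ} ∪ {α, β, δ}
  {β, γ, δ, ε, ζ}  = {β, ε, ζ} ∪ {γ, δ, ζ}
Pass 3: +15 →
  {α}  = S∖{β, γ, δ, ε, ζ}
  {γ}  = S∖{α, β, δ, ε, ζ}
  {ε}  = S∖{α, β, γ, δ, ζ}
  {α, β}  = S∖{γ, δ, ε, ζ}
  {α, δ}  = S∖{β, γ, ε, ζ}
  {β, δ}  = {β} ∪ {δ}
  {β, ε}  = S∖{α, γ, δ, ζ}
  {β, ζ}  = {β} ∪ {ζ}
  {γ, δ}  = S∖{α, β, ε, ζ}
  {γ, ζ}  = S∖{α, β, δ, ε}
  {δ, ζ}  = {ζ} ∪ {δ}
  {ε, ζ}  = S∖{α, β, γ, δ}
  {α, β, δ, ζ}  = {ζ} ∪ {α, β, δ}
  {β, γ, δ, ζ}  = {β} ∪ {γ, δ, ζ}
  {β, δ, ε, ζ}  = {β, ε, ζ} ∪ {δ}
Pass 4. New:
  {α, γ}  = S∖{β, δ, ε, ζ}
  {α, ε}  = S∖{β, γ, δ, ζ}
  {α, ζ}  = {α} ∪ {ζ}
  {β, γ}  = {β} ∪ {γ}
  {γ, ε}  = S∖{α, β, δ, ζ}
  {δ, ε}  = {δ} ∪ {ε}
  {α, β, γ}  = {α, β} ∪ {γ}
  {α, β, ζ}  = {α, β} ∪ {β, ζ}
  {α, γ, ζ}  = {γ, ζ} ∪ {α}
  {α, δ, ε}  = {α, δ} ∪ {ε}
  {α, δ, ζ}  = {α} ∪ {δ, ζ}
  {α, ε, ζ}  = {α} ∪ {ε, ζ}
  {β, γ, δ}  = {γ, δ} ∪ {β}
  {β, γ, ε}  = {γ} ∪ {β, ε}
  {β, γ, ζ}  = {β} ∪ {γ, ζ}
  {β, δ, ε}  = {δ} ∪ {β, ε}
  {β, δ, ζ}  = {β} ∪ {δ, ζ}
  {γ, δ, ε}  = {γ, δ} ∪ {ε}
  {δ, ε, ζ}  = {δ} ∪ {ε, ζ}
  {α, β, γ, ε}  = S∖{δ, ζ}
  {α, β, γ, ζ}  = {α, β} ∪ {γ, ζ}
  {α, γ, δ, ε}  = S∖{β, ζ}
  {α, γ, ε, ζ}  = S∖{β, δ}
  {α, δ, ε, ζ}  = {ε, ζ} ∪ {α, δ}
  {β, γ, δ, ε}  = {γ, δ} ∪ {β, ε}
Pass 5. New:
  {α, γ, ε}  = S∖{β, δ, ζ}
Pass 6: closed — nothing new.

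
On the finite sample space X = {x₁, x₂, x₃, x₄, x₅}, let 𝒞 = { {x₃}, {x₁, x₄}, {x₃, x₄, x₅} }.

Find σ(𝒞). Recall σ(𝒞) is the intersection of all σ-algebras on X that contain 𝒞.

σ(𝒞) (32 sets): { ∅, {x₁}, {x₂}, {x₃}, {x₄}, {x₅}, {x₁, x₂}, {x₁, x₃}, {x₁, x₄}, {x₁, x₅}, {x₂, x₃}, {x₂, x₄}, {x₂, x₅}, {x₃, x₄}, {x₃, x₅}, {x₄, x₅}, {x₁, x₂, x₃}, {x₁, x₂, x₄}, {x₁, x₂, x₅}, {x₁, x₃, x₄}, {x₁, x₃, x₅}, {x₁, x₄, x₅}, {x₂, x₃, x₄}, {x₂, x₃, x₅}, {x₂, x₄, x₅}, {x₃, x₄, x₅}, {x₁, x₂, x₃, x₄}, {x₁, x₂, x₃, x₅}, {x₁, x₂, x₄, x₅}, {x₁, x₃, x₄, x₅}, {x₂, x₃, x₄, x₅}, X }

Trace:
Seed the family with 𝒞 together with ∅ and X: { ∅, {x₃}, {x₁, x₄}, {x₃, x₄, x₅}, X }.
Step 1 adds 5:
  {x₁, x₂}  = complement {x₃, x₄, x₅}
  {x₁, x₃, x₄}  = {x₃} ∪ {x₁, x₄}
  {x₂, x₃, x₅}  = complement {x₁, x₄}
  {x₁, x₂, x₄, x₅}  = complement {x₃}
  {x₁, x₃, x₄, x₅}  = {x₃, x₄, x₅} ∪ {x₁, x₄}
  (now 10)
Step 2 adds 7:
  {x₂}  = complement {x₁, x₃, x₄, x₅}
  {x₂, x₅}  = complement {x₁, x₃, x₄}
  {x₁, x₂, x₃}  = {x₁, x₂} ∪ {x₃}
  {x₁, x₂, x₄}  = {x₁, x₂} ∪ {x₁, x₄}
  {x₁, x₂, x₃, x₄}  = {x₁, x₂} ∪ {x₁, x₃, x₄}
  {x₁, x₂, x₃, x₅}  = {x₁, x₂} ∪ {x₂, x₃, x₅}
  {x₂, x₃, x₄, x₅}  = {x₃, x₄, x₅} ∪ {x₂, x₃, x₅}
  (now 17)
Step 3 (7 new):
  {x₁}  = complement {x₂, x₃, x₄, x₅}
  {x₄}  = complement {x₁, x₂, x₃, x₅}
  {x₅}  = complement {x₁, x₂, x₃, x₄}
  {x₂, x₃}  = {x₃} ∪ {x₂}
  {x₃, x₅}  = complement {x₁, x₂, x₄}
  {x₄, x₅}  = complement {x₁, x₂, x₃}
  {x₁, x₂, x₅}  = {x₂, x₅} ∪ {x₁, x₂}
  (now 24)
Step 4 adds 8:
  {x₁, x₃}  = {x₃} ∪ {x₁}
  {x₁, x₅}  = {x₅} ∪ {x₁}
  {x₂, x₄}  = {x₂} ∪ {x₄}
  {x₃, x₄}  = complement {x₁, x₂, x₅}
  {x₁, x₃, x₅}  = {x₃, x₅} ∪ {x₁}
  {x₁, x₄, x₅}  = complement {x₂, x₃}
  {x₂, x₃, x₄}  = {x₂, x₃} ∪ {x₄}
  {x₂, x₄, x₅}  = {x₂, x₅} ∪ {x₄, x₅}
  (now 32)
Step 5 adds nothing — fixpoint reached.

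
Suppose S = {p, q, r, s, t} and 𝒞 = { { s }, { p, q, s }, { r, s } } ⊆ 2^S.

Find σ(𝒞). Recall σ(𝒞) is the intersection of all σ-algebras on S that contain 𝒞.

Take S₀ = 𝒞 ∪ {∅, S} = { {}, { s }, { r, s }, { p, q, s }, S }.
Pass 1. New:
  { r, t }  = ᶜ of { p, q, s }
  { p, q, t }  = ᶜ of { r, s }
  { p, q, r, s }  = { r, s } ∪ { p, q, s }
  { p, q, r, t }  = ᶜ of { s }
  — 9 sets.
Pass 2 (3 new):
  { t }  = ᶜ of { p, q, r, s }
  { r, s, t }  = { r, s } ∪ { r, t }
  { p, q, s, t }  = { p, q, s } ∪ { p, q, t }
  — 12 sets.
Pass 3 adds 3:
  { r }  = ᶜ of { p, q, s, t }
  { p, q }  = ᶜ of { r, s, t }
  { s, t }  = { s } ∪ { t }
  — 15 sets.
Pass 4. New:
  { p, q, r }  = ᶜ of { s, t }
  — 16 sets.
After Pass 5 the family is unchanged; done.

Hence σ(𝒞) has 16 members: { {}, { r }, { s }, { t }, { p, q }, { r, s }, { r, t }, { s, t }, { p, q, r }, { p, q, s }, { p, q, t }, { r, s, t }, { p, q, r, s }, { p, q, r, t }, { p, q, s, t }, S }.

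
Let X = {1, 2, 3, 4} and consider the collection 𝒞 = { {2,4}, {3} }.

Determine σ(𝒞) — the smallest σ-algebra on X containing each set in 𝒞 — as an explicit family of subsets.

Start: 𝒞 ∪ {∅, X} = { {}, {3}, {2,4}, X }.
Round 1 adds 3:
  {1,3}  = ᶜ of {2,4}
  {1,2,4}  = ᶜ of {3}
  {2,3,4}  = {3} ∪ {2,4}
Round 2 (1 new):
  {1}  = ᶜ of {2,3,4}
Round 3: stable.

σ(𝒞) = { {}, {1}, {3}, {1,3}, {2,4}, {1,2,4}, {2,3,4}, X }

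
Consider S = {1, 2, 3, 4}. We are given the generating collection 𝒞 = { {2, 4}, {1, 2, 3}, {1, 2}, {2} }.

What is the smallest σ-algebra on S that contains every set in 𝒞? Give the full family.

Start: 𝒞 ∪ {∅, S} = { {}, {2}, {1, 2}, {2, 4}, {1, 2, 3}, S }.
Pass 1: 5 new —
  {4}  = {1, 2, 3}ᶜ
  {1, 3}  = {2, 4}ᶜ
  {3, 4}  = {1, 2}ᶜ
  {1, 2, 4}  = {1, 2} ∪ {2, 4}
  {1, 3, 4}  = {2}ᶜ
Pass 2 adds 2:
  {3}  = {1, 2, 4}ᶜ
  {2, 3, 4}  = {3, 4} ∪ {2}
Pass 3 (2 new):
  {1}  = {2, 3, 4}ᶜ
  {2, 3}  = {3} ∪ {2}
Pass 4: 1 new —
  {1, 4}  = {2, 3}ᶜ
Pass 5: stable.

Therefore σ(𝒞) = { {}, {1}, {2}, {3}, {4}, {1, 2}, {1, 3}, {1, 4}, {2, 3}, {2, 4}, {3, 4}, {1, 2, 3}, {1, 2, 4}, {1, 3, 4}, {2, 3, 4}, S } (|σ(𝒞)| = 16).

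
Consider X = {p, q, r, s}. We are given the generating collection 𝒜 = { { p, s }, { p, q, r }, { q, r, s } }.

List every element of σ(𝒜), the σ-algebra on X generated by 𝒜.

Take S₀ = 𝒜 ∪ {∅, X} = { ∅, { p, s }, { p, q, r }, { q, r, s }, X }.
Iteration 1: 3 new —
  { p }  = { q, r, s }ᶜ
  { s }  = { p, q, r }ᶜ
  { q, r }  = { p, s }ᶜ
  [8 total]
Iteration 2: stable.

|σ(𝒜)| = 8.  σ(𝒜) = { ∅, { p }, { s }, { p, s }, { q, r }, { p, q, r }, { q, r, s }, X }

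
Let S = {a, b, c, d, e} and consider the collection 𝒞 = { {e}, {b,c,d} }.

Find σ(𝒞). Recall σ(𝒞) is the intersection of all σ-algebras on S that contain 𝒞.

Begin from { {}, {e}, {b,c,d}, S } (that is, 𝒞 plus ∅ and S).
Round 1: +3 →
  {a,e}  = {b,c,d}ᶜ
  {a,b,c,d}  = {e}ᶜ
  {b,c,d,e}  = {b,c,d} ∪ {e}
  |family| = 7
Round 2 adds 1:
  {a}  = {b,c,d,e}ᶜ
  |family| = 8
Round 3: no new sets; the family is a σ-algebra.

Therefore σ(𝒞) = { {}, {a}, {e}, {a,e}, {b,c,d}, {a,b,c,d}, {b,c,d,e}, S } (|σ(𝒞)| = 8).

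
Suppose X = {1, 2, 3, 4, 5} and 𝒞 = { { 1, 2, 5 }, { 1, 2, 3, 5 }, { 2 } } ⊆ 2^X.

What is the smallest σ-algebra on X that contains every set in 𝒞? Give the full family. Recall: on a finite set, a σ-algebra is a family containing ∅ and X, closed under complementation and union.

Start: 𝒞 ∪ {∅, X} = { ∅, { 2 }, { 1, 2, 5 }, { 1, 2, 3, 5 }, X }.
Round 1: +3 →
  { 4 }  = ᶜ of { 1, 2, 3, 5 }
  { 3, 4 }  = ᶜ of { 1, 2, 5 }
  { 1, 3, 4, 5 }  = ᶜ of { 2 }
  [8 total]
Round 2. New:
  { 2, 4 }  = { 4 } ∪ { 2 }
  { 2, 3, 4 }  = { 2 } ∪ { 3, 4 }
  { 1, 2, 4, 5 }  = { 4 } ∪ { 1, 2, 5 }
  [11 total]
Round 3. New:
  { 3 }  = ᶜ of { 1, 2, 4, 5 }
  { 1, 5 }  = ᶜ of { 2, 3, 4 }
  { 1, 3, 5 }  = ᶜ of { 2, 4 }
  [14 total]
Round 4: +2 →
  { 2, 3 }  = { 3 } ∪ { 2 }
  { 1, 4, 5 }  = { 1, 5 } ∪ { 4 }
  [16 total]
After Round 5 the family is unchanged; done.

Therefore σ(𝒞) = { ∅, { 2 }, { 3 }, { 4 }, { 1, 5 }, { 2, 3 }, { 2, 4 }, { 3, 4 }, { 1, 2, 5 }, { 1, 3, 5 }, { 1, 4, 5 }, { 2, 3, 4 }, { 1, 2, 3, 5 }, { 1, 2, 4, 5 }, { 1, 3, 4, 5 }, X } (|σ(𝒞)| = 16).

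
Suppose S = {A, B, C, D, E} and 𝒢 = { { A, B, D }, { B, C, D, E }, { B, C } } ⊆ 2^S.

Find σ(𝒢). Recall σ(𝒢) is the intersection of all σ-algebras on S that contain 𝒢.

σ(𝒢) = { {  }, { A }, { B }, { C }, { D }, { E }, { A, B }, { A, C }, { A, D }, { A, E }, { B, C }, { B, D }, { B, E }, { C, D }, { C, E }, { D, E }, { A, B, C }, { A, B, D }, { A, B, E }, { A, C, D }, { A, C, E }, { A, D, E }, { B, C, D }, { B, C, E }, { B, D, E }, { C, D, E }, { A, B, C, D }, { A, B, C, E }, { A, B, D, E }, { A, C, D, E }, { B, C, D, E }, S }

Check:
Take S₀ = 𝒢 ∪ {∅, S} = { {  }, { B, C }, { A, B, D }, { B, C, D, E }, S }.
Step 1: 4 new —
  { A }  = S∖{ B, C, D, E }
  { C, E }  = S∖{ A, B, D }
  { A, D, E }  = S∖{ B, C }
  { A, B, C, D }  = { B, C } ∪ { A, B, D }
  |family| = 9
Step 2. New:
  { E }  = S∖{ A, B, C, D }
  { A, B, C }  = { B, C } ∪ { A }
  { A, C, E }  = { C, E } ∪ { A }
  { B, C, E }  = { B, C } ∪ { C, E }
  { A, B, D, E }  = { A, D, E } ∪ { A, B, D }
  { A, C, D, E }  = { A, D, E } ∪ { C, E }
  |family| = 15
Step 3: +7 →
  { B }  = S∖{ A, C, D, E }
  { C }  = S∖{ A, B, D, E }
  { A, D }  = S∖{ B, C, E }
  { A, E }  = { E } ∪ { A }
  { B, D }  = S∖{ A, C, E }
  { D, E }  = S∖{ A, B, C }
  { A, B, C, E }  = { B, C, E } ∪ { A, B, C }
  |family| = 22
Step 4 (9 new):
  { D }  = S∖{ A, B, C, E }
  { A, B }  = { B } ∪ { A }
  { A, C }  = { C } ∪ { A }
  { B, E }  = { B } ∪ { E }
  { A, B, E }  = { B } ∪ { A, E }
  { A, C, D }  = { A, D } ∪ { C }
  { B, C, D }  = S∖{ A, E }
  { B, D, E }  = { B } ∪ { D, E }
  { C, D, E }  = { D, E } ∪ { C, E }
  |family| = 31
Step 5: +1 →
  { C, D }  = S∖{ A, B, E }
  |family| = 32
Step 6 adds nothing — fixpoint reached.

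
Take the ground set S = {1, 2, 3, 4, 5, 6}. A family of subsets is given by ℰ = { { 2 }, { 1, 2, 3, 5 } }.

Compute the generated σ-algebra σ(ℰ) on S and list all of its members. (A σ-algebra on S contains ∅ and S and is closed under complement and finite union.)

σ(ℰ) (8 sets): { ∅, { 2 }, { 4, 6 }, { 1, 3, 5 }, { 2, 4, 6 }, { 1, 2, 3, 5 }, { 1, 3, 4, 5, 6 }, S }

Trace:
Initial family (4 sets): { ∅, { 2 }, { 1, 2, 3, 5 }, S }.
Round 1: +2 →
  { 4, 6 }  = S∖{ 1, 2, 3, 5 }
  { 1, 3, 4, 5, 6 }  = S∖{ 2 }
  — 6 sets.
Round 2: 1 new —
  { 2, 4, 6 }  = { 2 } ∪ { 4, 6 }
  — 7 sets.
Round 3: 1 new —
  { 1, 3, 5 }  = S∖{ 2, 4, 6 }
  — 8 sets.
Round 4: no new sets; the family is a σ-algebra.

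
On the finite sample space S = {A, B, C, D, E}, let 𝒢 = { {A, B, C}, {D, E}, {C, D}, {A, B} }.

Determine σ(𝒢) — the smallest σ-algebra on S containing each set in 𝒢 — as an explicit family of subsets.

|σ(𝒢)| = 16.  σ(𝒢) = { {}, {C}, {D}, {E}, {A, B}, {C, D}, {C, E}, {D, E}, {A, B, C}, {A, B, D}, {A, B, E}, {C, D, E}, {A, B, C, D}, {A, B, C, E}, {A, B, D, E}, S }

Trace:
Seed the family with 𝒢 together with ∅ and S: { {}, {A, B}, {C, D}, {D, E}, {A, B, C}, S }.
Iteration 1 (4 new):
  {A, B, E}  = {C, D}ᶜ
  {C, D, E}  = {A, B}ᶜ
  {A, B, C, D}  = {C, D} ∪ {A, B, C}
  {A, B, D, E}  = {D, E} ∪ {A, B}
  [10 total]
Iteration 2: +3 →
  {C}  = {A, B, D, E}ᶜ
  {E}  = {A, B, C, D}ᶜ
  {A, B, C, E}  = {A, B, C} ∪ {A, B, E}
  [13 total]
Iteration 3 (2 new):
  {D}  = {A, B, C, E}ᶜ
  {C, E}  = {C} ∪ {E}
  [15 total]
Iteration 4: 1 new —
  {A, B, D}  = {C, E}ᶜ
  [16 total]
Iteration 5: no new sets; the family is a σ-algebra.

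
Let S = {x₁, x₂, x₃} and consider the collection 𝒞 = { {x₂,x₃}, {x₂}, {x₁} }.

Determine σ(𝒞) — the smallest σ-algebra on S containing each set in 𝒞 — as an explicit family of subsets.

σ(𝒞) (8 sets): { {}, {x₁}, {x₂}, {x₃}, {x₁,x₂}, {x₁,x₃}, {x₂,x₃}, S }

Working:
Seed the family with 𝒞 together with ∅ and S: { {}, {x₁}, {x₂}, {x₂,x₃}, S }.
Step 1 adds 2:
  {x₁,x₂}  = {x₂} ∪ {x₁}
  {x₁,x₃}  = complement {x₂}
  — 7 sets.
Step 2: 1 new —
  {x₃}  = complement {x₁,x₂}
  — 8 sets.
Step 3 adds nothing — fixpoint reached.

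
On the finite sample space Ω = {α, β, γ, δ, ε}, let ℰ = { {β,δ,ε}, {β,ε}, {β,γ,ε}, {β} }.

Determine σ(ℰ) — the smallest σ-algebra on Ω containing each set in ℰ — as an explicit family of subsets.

|σ(ℰ)| = 32.  σ(ℰ) = { {}, {α}, {β}, {γ}, {δ}, {ε}, {α,β}, {α,γ}, {α,δ}, {α,ε}, {β,γ}, {β,δ}, {β,ε}, {γ,δ}, {γ,ε}, {δ,ε}, {α,β,γ}, {α,β,δ}, {α,β,ε}, {α,γ,δ}, {α,γ,ε}, {α,δ,ε}, {β,γ,δ}, {β,γ,ε}, {β,δ,ε}, {γ,δ,ε}, {α,β,γ,δ}, {α,β,γ,ε}, {α,β,δ,ε}, {α,γ,δ,ε}, {β,γ,δ,ε}, Ω }

Check:
Begin from { {}, {β}, {β,ε}, {β,γ,ε}, {β,δ,ε}, Ω } (that is, ℰ plus ∅ and Ω).
Iteration 1. New:
  {α,γ}  = Ω∖{β,δ,ε}
  {α,δ}  = Ω∖{β,γ,ε}
  {α,γ,δ}  = Ω∖{β,ε}
  {α,γ,δ,ε}  = Ω∖{β}
  {β,γ,δ,ε}  = {β,γ,ε} ∪ {β,δ,ε}
Iteration 2 (6 new):
  {α}  = Ω∖{β,γ,δ,ε}
  {α,β,γ}  = {β} ∪ {α,γ}
  {α,β,δ}  = {β} ∪ {α,δ}
  {α,β,γ,δ}  = {β} ∪ {α,γ,δ}
  {α,β,γ,ε}  = {β,ε} ∪ {α,γ}
  {α,β,δ,ε}  = {β,ε} ∪ {α,δ}
Iteration 3: +7 →
  {γ}  = Ω∖{α,β,δ,ε}
  {δ}  = Ω∖{α,β,γ,ε}
  {ε}  = Ω∖{α,β,γ,δ}
  {α,β}  = {β} ∪ {α}
  {γ,ε}  = Ω∖{α,β,δ}
  {δ,ε}  = Ω∖{α,β,γ}
  {α,β,ε}  = {β,ε} ∪ {α}
Iteration 4. New:
  {α,ε}  = {ε} ∪ {α}
  {β,γ}  = {β} ∪ {γ}
  {β,δ}  = {β} ∪ {δ}
  {γ,δ}  = Ω∖{α,β,ε}
  {α,γ,ε}  = {ε} ∪ {α,γ}
  {α,δ,ε}  = {ε} ∪ {α,δ}
  {γ,δ,ε}  = Ω∖{α,β}
Iteration 5. New:
  {β,γ,δ}  = Ω∖{α,ε}
Iteration 6: already closed under ᶜ and ∪.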